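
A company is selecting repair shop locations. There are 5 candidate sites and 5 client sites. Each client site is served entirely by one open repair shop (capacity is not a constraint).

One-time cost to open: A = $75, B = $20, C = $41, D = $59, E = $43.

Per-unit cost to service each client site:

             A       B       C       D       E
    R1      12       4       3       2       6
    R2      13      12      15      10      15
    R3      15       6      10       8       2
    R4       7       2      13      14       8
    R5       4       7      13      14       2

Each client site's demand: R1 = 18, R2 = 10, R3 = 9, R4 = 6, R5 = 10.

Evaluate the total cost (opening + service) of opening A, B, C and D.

Total cost: 437

Each client site is assigned to its cheapest site among the open ones.
{A, B, C, D}: R1→D 2·18=36, R2→D 10·10=100, R3→B 6·9=54, R4→B 2·6=12, R5→A 4·10=40. Service 242; fixed 195; total 437.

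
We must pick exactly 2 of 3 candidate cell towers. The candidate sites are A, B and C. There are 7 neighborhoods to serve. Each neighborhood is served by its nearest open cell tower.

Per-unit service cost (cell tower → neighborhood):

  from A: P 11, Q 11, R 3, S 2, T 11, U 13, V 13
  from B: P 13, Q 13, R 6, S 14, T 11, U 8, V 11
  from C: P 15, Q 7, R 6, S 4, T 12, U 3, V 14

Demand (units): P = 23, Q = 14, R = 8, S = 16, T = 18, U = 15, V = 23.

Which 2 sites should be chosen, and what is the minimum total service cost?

Choose A and C; total service cost 949.

With exactly 2 open, each neighborhood uses its cheapest among the chosen.
{A, C}: P→A 11·23=253, Q→C 7·14=98, R→A 3·8=24, S→A 2·16=32, T→A 11·18=198, U→C 3·15=45, V→A 13·23=299. Service cost 949.
{B, C}: service cost 1005
{A, B}: service cost 1034
Among all 3 size-2 choices, {A, C} is lowest.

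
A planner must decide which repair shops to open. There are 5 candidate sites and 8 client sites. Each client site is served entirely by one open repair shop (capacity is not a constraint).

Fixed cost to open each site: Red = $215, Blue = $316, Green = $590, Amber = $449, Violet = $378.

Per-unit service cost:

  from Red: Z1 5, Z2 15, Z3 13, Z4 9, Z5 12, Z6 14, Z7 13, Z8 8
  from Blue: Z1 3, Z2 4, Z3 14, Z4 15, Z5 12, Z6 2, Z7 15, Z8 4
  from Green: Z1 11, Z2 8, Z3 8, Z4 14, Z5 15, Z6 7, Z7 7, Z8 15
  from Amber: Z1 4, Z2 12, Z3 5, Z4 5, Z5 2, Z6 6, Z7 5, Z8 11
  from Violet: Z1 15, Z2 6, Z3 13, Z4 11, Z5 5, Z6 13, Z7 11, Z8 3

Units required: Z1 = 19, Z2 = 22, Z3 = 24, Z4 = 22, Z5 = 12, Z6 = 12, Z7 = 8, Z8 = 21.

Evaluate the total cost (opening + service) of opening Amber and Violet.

Each client site is assigned to its cheapest site among the open ones.
{Amber, Violet}: Z1→Amber 4·19=76, Z2→Violet 6·22=132, Z3→Amber 5·24=120, Z4→Amber 5·22=110, Z5→Amber 2·12=24, Z6→Amber 6·12=72, Z7→Amber 5·8=40, Z8→Violet 3·21=63. Service 637; fixed 827; total 1464.

Total cost: 1464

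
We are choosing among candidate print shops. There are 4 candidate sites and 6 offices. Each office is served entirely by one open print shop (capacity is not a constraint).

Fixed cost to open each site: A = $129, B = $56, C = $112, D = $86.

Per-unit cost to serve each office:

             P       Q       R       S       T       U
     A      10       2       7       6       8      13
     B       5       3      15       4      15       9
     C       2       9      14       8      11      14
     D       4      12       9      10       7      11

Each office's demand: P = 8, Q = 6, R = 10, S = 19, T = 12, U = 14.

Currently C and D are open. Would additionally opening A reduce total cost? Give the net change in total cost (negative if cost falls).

Current service cost with {C, D}: 550.
Adding A: each office re-picks its cheapest; new service cost 450, saving 100.
Extra fixed cost: 129. Net change = 129 − 100 = 29.
(Totals: 748 → 777.)

No — net change +29 (cost rises by 29).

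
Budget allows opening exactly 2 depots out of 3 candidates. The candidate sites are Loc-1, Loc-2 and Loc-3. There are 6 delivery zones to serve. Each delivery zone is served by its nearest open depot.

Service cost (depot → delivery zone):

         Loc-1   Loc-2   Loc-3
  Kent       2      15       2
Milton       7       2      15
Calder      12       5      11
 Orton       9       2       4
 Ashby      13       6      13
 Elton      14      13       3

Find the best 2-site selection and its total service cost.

With exactly 2 open, each delivery zone uses its cheapest among the chosen.
{Loc-2, Loc-3}: Kent→Loc-3 2, Milton→Loc-2 2, Calder→Loc-2 5, Orton→Loc-2 2, Ashby→Loc-2 6, Elton→Loc-3 3. Service cost 20.
{Loc-1, Loc-2}: service cost 30
{Loc-1, Loc-3}: service cost 40
Among all 3 size-2 choices, {Loc-2, Loc-3} is lowest.

Choose Loc-2 and Loc-3; total service cost 20.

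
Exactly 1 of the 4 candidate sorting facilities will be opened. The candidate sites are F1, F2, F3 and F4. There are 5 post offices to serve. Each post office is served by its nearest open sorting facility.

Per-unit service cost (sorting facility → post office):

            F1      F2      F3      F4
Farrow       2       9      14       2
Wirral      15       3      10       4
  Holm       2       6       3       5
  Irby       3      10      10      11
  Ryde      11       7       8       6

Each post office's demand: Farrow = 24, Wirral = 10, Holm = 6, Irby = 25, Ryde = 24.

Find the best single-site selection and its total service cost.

Choose F4 only; total service cost 537.

With exactly 1 open, each post office uses its cheapest among the chosen.
{F4}: Farrow→F4 2·24=48, Wirral→F4 4·10=40, Holm→F4 5·6=30, Irby→F4 11·25=275, Ryde→F4 6·24=144. Service cost 537.
{F1}: service cost 549
{F2}: service cost 700
Among all 4 size-1 choices, {F4} is lowest.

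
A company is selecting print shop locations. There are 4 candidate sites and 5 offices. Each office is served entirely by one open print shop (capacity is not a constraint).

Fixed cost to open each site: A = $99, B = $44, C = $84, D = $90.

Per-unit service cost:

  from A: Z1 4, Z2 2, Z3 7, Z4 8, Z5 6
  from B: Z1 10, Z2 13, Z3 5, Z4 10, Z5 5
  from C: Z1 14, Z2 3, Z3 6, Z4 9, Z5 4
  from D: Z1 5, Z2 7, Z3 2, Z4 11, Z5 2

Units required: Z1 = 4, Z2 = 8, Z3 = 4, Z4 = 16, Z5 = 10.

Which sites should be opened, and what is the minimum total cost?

Open A only; minimum total cost 347.

For any fixed open set, each office goes to its cheapest open site; total = fixed + service.
{A}: Z1→A 4·4=16, Z2→A 2·8=16, Z3→A 7·4=28, Z4→A 8·16=128, Z5→A 6·10=60. Service 248; fixed 99; total 347.
{D}: Z1→D 5·4=20, Z2→D 7·8=56, Z3→D 2·4=8, Z4→D 11·16=176, Z5→D 2·10=20. Service 280; fixed 90; total 370.
{C}: Z1→C 14·4=56, Z2→C 3·8=24, Z3→C 6·4=24, Z4→C 9·16=144, Z5→C 4·10=40. Service 288; fixed 84; total 372.
{A, B, C, D}: service 188 + fixed 317 = 505
No other subset beats 347.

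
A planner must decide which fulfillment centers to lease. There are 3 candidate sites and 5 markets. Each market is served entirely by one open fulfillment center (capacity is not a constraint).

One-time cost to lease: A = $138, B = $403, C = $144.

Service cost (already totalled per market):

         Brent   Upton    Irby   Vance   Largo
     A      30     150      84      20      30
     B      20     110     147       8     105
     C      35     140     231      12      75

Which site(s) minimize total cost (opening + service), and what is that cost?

For any fixed open set, each market goes to its cheapest open site; total = fixed + service.
{A}: Brent→A 30, Upton→A 150, Irby→A 84, Vance→A 20, Largo→A 30. Service 314; fixed 138; total 452.
{A, C}: Brent→A 30, Upton→C 140, Irby→A 84, Vance→C 12, Largo→A 30. Service 296; fixed 282; total 578.
{C}: Brent→C 35, Upton→C 140, Irby→C 231, Vance→C 12, Largo→C 75. Service 493; fixed 144; total 637.
{A, B, C}: service 252 + fixed 685 = 937
(All 7 nonempty subsets were checked; A only is lowest.)

Open A only; minimum total cost 452.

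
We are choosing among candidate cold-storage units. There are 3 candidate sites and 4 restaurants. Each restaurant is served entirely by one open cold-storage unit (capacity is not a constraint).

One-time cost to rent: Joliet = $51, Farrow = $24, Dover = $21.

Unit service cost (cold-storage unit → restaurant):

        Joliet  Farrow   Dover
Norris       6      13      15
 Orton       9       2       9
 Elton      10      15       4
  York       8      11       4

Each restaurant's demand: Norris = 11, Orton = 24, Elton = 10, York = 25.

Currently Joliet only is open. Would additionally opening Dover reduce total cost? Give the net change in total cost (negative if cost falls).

Yes — net change −139 (cost falls by 139).

Current service cost with {Joliet}: 582.
Adding Dover: each restaurant re-picks its cheapest; new service cost 422, saving 160.
Extra fixed cost: 21. Net change = 21 − 160 = -139.
(Totals: 633 → 494.)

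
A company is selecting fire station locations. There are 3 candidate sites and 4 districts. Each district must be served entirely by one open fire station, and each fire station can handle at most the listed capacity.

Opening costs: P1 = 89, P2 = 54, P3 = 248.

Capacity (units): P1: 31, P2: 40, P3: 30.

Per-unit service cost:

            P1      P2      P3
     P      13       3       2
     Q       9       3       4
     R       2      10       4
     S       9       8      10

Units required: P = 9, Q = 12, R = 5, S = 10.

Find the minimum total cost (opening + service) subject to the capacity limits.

Open {P2}: P→P2 3·9=27, Q→P2 3·12=36, R→P2 10·5=50, S→P2 8·10=80.
Loads: P2 carries 36/40. Service 193; fixed 54; total 247.
Next best feasible plan costs 296.

Minimum total cost: 247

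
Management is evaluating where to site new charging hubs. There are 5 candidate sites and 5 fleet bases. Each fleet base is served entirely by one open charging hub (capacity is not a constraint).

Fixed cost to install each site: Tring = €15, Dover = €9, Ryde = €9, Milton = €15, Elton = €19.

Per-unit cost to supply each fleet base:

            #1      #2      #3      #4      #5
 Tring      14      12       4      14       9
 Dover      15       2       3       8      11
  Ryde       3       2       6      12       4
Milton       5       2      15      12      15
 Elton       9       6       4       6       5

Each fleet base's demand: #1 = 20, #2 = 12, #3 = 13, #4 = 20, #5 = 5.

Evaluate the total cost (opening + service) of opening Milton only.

Each fleet base is assigned to its cheapest site among the open ones.
{Milton}: #1→Milton 5·20=100, #2→Milton 2·12=24, #3→Milton 15·13=195, #4→Milton 12·20=240, #5→Milton 15·5=75. Service 634; fixed 15; total 649.

Total cost: 649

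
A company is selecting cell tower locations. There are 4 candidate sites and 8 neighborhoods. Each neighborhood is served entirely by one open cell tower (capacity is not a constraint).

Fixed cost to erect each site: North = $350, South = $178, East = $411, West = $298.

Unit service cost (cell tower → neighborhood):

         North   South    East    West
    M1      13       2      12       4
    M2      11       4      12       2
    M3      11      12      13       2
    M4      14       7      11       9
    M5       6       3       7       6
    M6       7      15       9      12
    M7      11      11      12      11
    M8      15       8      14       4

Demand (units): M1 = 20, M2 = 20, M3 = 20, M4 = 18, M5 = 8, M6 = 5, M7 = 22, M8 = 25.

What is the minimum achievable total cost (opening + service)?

For any fixed open set, each neighborhood goes to its cheapest open site; total = fixed + service.
{West}: M1→West 4·20=80, M2→West 2·20=40, M3→West 2·20=40, M4→West 9·18=162, M5→West 6·8=48, M6→West 12·5=60, M7→West 11·22=242, M8→West 4·25=100. Service 772; fixed 298; total 1070.
{South, West}: service 672 + fixed 476 = 1148
{South}: M1→South 2·20=40, M2→South 4·20=80, M3→South 12·20=240, M4→South 7·18=126, M5→South 3·8=24, M6→South 15·5=75, M7→South 11·22=242, M8→South 8·25=200. Service 1027; fixed 178; total 1205.
{North, South, East, West}: M1→South 2·20=40, M2→West 2·20=40, M3→West 2·20=40, M4→South 7·18=126, M5→South 3·8=24, M6→North 7·5=35, M7→North 11·22=242, M8→West 4·25=100. Service 647; fixed 1237; total 1884.
(All 15 nonempty subsets were checked; West only is lowest.)

Minimum total cost: 1070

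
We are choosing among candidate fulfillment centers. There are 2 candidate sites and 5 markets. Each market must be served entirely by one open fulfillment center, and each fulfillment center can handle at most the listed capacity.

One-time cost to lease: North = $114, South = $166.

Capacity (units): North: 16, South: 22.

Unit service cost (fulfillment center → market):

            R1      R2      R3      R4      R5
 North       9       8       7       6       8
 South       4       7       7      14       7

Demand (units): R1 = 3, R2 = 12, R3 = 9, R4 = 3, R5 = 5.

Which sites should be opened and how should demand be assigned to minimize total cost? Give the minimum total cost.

Open {North, South}: R1→South 4·3=12, R2→South 7·12=84, R3→North 7·9=63, R4→North 6·3=18, R5→South 7·5=35.
Loads: North carries 12/16, South carries 20/22. Service 212; fixed 280; total 492.
Next best feasible plan costs 504.

Minimum total cost: 492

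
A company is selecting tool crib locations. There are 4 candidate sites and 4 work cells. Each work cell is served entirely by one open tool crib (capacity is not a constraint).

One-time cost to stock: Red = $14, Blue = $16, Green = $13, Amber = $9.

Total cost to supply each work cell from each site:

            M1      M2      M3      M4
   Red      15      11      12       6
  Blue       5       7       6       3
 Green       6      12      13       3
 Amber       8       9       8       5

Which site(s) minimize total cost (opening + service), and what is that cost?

Open Blue only; minimum total cost 37.

For any fixed open set, each work cell goes to its cheapest open site; total = fixed + service.
{Blue}: M1→Blue 5, M2→Blue 7, M3→Blue 6, M4→Blue 3. Service 21; fixed 16; total 37.
{Amber}: M1→Amber 8, M2→Amber 9, M3→Amber 8, M4→Amber 5. Service 30; fixed 9; total 39.
{Blue, Amber}: service 21 + fixed 25 = 46
{Red, Blue, Green, Amber}: M1→Blue 5, M2→Blue 7, M3→Blue 6, M4→Blue 3. Service 21; fixed 52; total 73.
No other subset beats 37.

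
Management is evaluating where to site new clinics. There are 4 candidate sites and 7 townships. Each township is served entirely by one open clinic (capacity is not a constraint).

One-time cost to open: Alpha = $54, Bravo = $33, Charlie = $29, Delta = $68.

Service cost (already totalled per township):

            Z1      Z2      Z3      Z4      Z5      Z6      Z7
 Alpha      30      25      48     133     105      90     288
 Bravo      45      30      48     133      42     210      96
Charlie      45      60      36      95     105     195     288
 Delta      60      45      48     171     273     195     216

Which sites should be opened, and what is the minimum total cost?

Open Alpha, Bravo and Charlie; minimum total cost 530.

For any fixed open set, each township goes to its cheapest open site; total = fixed + service.
{Alpha, Bravo, Charlie}: Z1→Alpha 30, Z2→Alpha 25, Z3→Charlie 36, Z4→Charlie 95, Z5→Bravo 42, Z6→Alpha 90, Z7→Bravo 96. Service 414; fixed 116; total 530.
{Alpha, Bravo}: service 464 + fixed 87 = 551
{Alpha, Bravo, Charlie, Delta}: service 414 + fixed 184 = 598
{Charlie}: service 824 + fixed 29 = 853
No other subset beats 530.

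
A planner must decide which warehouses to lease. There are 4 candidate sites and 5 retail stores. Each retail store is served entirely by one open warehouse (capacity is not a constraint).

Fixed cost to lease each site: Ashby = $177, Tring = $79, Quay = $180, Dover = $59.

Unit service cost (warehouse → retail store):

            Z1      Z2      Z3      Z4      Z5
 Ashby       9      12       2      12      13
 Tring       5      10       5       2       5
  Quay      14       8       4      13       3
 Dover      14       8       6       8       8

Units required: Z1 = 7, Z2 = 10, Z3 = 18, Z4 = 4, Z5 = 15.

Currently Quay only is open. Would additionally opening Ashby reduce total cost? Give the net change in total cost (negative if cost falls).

No — net change +102 (cost rises by 102).

Current service cost with {Quay}: 347.
Adding Ashby: each retail store re-picks its cheapest; new service cost 272, saving 75.
Extra fixed cost: 177. Net change = 177 − 75 = 102.
(Totals: 527 → 629.)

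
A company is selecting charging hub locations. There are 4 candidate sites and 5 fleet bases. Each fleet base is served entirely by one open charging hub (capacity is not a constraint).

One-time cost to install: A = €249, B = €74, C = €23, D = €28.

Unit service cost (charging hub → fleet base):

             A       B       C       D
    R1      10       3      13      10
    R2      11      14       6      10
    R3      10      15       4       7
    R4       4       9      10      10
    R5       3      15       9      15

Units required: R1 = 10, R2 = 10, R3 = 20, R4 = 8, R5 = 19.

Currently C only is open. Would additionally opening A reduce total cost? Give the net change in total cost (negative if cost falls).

No — net change +57 (cost rises by 57).

Current service cost with {C}: 521.
Adding A: each fleet base re-picks its cheapest; new service cost 329, saving 192.
Extra fixed cost: 249. Net change = 249 − 192 = 57.
(Totals: 544 → 601.)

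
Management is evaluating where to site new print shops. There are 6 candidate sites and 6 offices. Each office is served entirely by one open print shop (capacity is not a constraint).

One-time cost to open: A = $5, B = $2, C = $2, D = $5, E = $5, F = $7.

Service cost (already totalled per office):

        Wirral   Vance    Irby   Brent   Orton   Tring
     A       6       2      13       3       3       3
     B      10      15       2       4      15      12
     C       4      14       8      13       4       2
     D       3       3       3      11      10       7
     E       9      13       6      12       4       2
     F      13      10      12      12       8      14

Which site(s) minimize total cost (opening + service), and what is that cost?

For any fixed open set, each office goes to its cheapest open site; total = fixed + service.
{A, B, C}: Wirral→C 4, Vance→A 2, Irby→B 2, Brent→A 3, Orton→A 3, Tring→C 2. Service 16; fixed 9; total 25.
{A, B}: service 19 + fixed 7 = 26
{A, D}: service 17 + fixed 10 = 27
{A, B, C, D, E, F}: service 15 + fixed 26 = 41
No other subset beats 25.

Open A, B and C; minimum total cost 25.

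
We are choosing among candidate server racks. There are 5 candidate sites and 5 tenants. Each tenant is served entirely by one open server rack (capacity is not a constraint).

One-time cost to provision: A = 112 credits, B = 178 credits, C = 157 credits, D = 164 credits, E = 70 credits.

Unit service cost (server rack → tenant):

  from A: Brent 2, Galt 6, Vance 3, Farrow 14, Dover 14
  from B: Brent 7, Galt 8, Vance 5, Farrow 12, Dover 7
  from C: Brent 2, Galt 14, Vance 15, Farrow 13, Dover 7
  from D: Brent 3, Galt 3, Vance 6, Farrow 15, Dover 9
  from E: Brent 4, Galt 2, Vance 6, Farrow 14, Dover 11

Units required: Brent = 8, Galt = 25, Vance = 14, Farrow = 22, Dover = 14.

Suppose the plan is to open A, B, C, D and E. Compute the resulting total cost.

Total cost: 1151

Each tenant is assigned to its cheapest site among the open ones.
{A, B, C, D, E}: Brent→A 2·8=16, Galt→E 2·25=50, Vance→A 3·14=42, Farrow→B 12·22=264, Dover→B 7·14=98. Service 470; fixed 681; total 1151.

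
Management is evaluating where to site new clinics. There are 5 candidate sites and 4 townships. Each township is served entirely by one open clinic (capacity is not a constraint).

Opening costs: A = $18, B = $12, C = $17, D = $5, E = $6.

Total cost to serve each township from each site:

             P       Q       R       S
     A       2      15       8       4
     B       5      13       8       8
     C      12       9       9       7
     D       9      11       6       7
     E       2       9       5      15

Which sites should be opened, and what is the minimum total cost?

Open D and E; minimum total cost 34.

For any fixed open set, each township goes to its cheapest open site; total = fixed + service.
{D, E}: P→E 2, Q→E 9, R→E 5, S→D 7. Service 23; fixed 11; total 34.
{E}: service 31 + fixed 6 = 37
{D}: P→D 9, Q→D 11, R→D 6, S→D 7. Service 33; fixed 5; total 38.
{A, B, C, D, E}: service 20 + fixed 58 = 78
No other subset beats 34.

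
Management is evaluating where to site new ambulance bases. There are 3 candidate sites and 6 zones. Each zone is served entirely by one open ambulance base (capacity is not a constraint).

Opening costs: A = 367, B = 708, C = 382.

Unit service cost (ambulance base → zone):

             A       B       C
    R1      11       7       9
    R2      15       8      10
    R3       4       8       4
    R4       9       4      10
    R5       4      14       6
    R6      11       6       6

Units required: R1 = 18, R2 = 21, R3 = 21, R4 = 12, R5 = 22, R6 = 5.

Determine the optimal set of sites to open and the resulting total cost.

Open C only; minimum total cost 1120.

For any fixed open set, each zone goes to its cheapest open site; total = fixed + service.
{C}: R1→C 9·18=162, R2→C 10·21=210, R3→C 4·21=84, R4→C 10·12=120, R5→C 6·22=132, R6→C 6·5=30. Service 738; fixed 382; total 1120.
{A}: service 848 + fixed 367 = 1215
{A, C}: R1→C 9·18=162, R2→C 10·21=210, R3→A 4·21=84, R4→A 9·12=108, R5→A 4·22=88, R6→C 6·5=30. Service 682; fixed 749; total 1431.
{A, B, C}: R1→B 7·18=126, R2→B 8·21=168, R3→A 4·21=84, R4→B 4·12=48, R5→A 4·22=88, R6→B 6·5=30. Service 544; fixed 1457; total 2001.
No other subset beats 1120.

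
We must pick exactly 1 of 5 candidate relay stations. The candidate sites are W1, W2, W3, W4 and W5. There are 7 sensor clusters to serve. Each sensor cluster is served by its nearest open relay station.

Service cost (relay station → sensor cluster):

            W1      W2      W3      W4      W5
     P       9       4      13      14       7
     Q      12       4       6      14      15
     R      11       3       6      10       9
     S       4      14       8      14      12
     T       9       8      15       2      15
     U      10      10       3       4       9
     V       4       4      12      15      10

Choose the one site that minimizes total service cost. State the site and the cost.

Choose W2 only; total service cost 47.

With exactly 1 open, each sensor cluster uses its cheapest among the chosen.
{W2}: P→W2 4, Q→W2 4, R→W2 3, S→W2 14, T→W2 8, U→W2 10, V→W2 4. Service cost 47.
{W1}: service cost 59
{W3}: service cost 63
Among all 5 size-1 choices, {W2} is lowest.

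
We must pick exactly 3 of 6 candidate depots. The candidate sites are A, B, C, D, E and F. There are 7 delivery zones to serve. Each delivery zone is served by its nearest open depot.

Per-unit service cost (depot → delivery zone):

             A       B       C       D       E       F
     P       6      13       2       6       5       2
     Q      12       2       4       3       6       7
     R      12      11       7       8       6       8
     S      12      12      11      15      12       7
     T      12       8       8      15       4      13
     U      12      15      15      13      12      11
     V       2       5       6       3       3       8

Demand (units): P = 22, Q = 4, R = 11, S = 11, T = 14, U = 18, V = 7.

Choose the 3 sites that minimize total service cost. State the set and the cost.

With exactly 3 open, each delivery zone uses its cheapest among the chosen.
{B, E, F}: P→F 2·22=44, Q→B 2·4=8, R→E 6·11=66, S→F 7·11=77, T→E 4·14=56, U→F 11·18=198, V→E 3·7=21. Service cost 470.
{D, E, F}: service cost 474
{C, E, F}: service cost 478
Among all 20 size-3 choices, {B, E, F} is lowest.

Choose B, E and F; total service cost 470.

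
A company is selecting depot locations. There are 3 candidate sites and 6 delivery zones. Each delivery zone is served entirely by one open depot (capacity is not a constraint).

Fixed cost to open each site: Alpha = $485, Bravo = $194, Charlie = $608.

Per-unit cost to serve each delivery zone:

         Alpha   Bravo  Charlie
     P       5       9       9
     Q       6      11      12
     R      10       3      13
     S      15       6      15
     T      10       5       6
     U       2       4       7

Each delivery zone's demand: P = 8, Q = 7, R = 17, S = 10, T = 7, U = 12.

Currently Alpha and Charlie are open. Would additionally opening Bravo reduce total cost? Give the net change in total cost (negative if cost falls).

Yes — net change −22 (cost falls by 22).

Current service cost with {Alpha, Charlie}: 468.
Adding Bravo: each delivery zone re-picks its cheapest; new service cost 252, saving 216.
Extra fixed cost: 194. Net change = 194 − 216 = -22.
(Totals: 1561 → 1539.)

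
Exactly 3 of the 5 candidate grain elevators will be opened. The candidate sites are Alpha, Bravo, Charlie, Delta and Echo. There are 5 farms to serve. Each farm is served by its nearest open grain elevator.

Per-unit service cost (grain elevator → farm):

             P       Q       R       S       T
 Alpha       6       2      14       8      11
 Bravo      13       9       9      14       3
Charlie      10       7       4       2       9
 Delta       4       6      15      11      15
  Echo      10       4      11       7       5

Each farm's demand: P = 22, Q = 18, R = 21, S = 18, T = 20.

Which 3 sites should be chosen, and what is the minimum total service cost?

With exactly 3 open, each farm uses its cheapest among the chosen.
{Alpha, Bravo, Charlie}: P→Alpha 6·22=132, Q→Alpha 2·18=36, R→Charlie 4·21=84, S→Charlie 2·18=36, T→Bravo 3·20=60. Service cost 348.
{Bravo, Charlie, Delta}: service cost 376
{Charlie, Delta, Echo}: service cost 380
Among all 10 size-3 choices, {Alpha, Bravo, Charlie} is lowest.

Choose Alpha, Bravo and Charlie; total service cost 348.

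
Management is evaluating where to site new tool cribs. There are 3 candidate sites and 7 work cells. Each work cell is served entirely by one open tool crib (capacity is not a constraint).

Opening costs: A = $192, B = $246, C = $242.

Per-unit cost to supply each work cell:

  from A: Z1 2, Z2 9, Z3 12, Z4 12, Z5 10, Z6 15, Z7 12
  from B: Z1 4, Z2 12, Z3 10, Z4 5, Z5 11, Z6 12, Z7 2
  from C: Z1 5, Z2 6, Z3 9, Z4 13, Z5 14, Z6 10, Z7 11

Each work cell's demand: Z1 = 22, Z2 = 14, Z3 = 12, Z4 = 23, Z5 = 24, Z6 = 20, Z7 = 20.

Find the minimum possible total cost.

Minimum total cost: 1281

For any fixed open set, each work cell goes to its cheapest open site; total = fixed + service.
{B}: Z1→B 4·22=88, Z2→B 12·14=168, Z3→B 10·12=120, Z4→B 5·23=115, Z5→B 11·24=264, Z6→B 12·20=240, Z7→B 2·20=40. Service 1035; fixed 246; total 1281.
{A, B}: Z1→A 2·22=44, Z2→A 9·14=126, Z3→B 10·12=120, Z4→B 5·23=115, Z5→A 10·24=240, Z6→B 12·20=240, Z7→B 2·20=40. Service 925; fixed 438; total 1363.
{B, C}: service 899 + fixed 488 = 1387
{A, B, C}: service 831 + fixed 680 = 1511
No other subset beats 1281.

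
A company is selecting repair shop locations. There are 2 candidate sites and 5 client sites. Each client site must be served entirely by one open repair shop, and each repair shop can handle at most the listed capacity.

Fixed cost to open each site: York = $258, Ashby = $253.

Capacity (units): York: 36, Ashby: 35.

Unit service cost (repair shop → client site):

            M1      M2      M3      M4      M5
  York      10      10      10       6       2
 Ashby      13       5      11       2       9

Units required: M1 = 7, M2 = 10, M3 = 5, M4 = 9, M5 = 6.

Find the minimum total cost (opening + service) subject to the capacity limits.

Open {York, Ashby}: M1→York 10·7=70, M2→Ashby 5·10=50, M3→York 10·5=50, M4→Ashby 2·9=18, M5→York 2·6=12.
Loads: York carries 18/36, Ashby carries 19/35. Service 200; fixed 511; total 711.
Next best feasible plan costs 716.

Minimum total cost: 711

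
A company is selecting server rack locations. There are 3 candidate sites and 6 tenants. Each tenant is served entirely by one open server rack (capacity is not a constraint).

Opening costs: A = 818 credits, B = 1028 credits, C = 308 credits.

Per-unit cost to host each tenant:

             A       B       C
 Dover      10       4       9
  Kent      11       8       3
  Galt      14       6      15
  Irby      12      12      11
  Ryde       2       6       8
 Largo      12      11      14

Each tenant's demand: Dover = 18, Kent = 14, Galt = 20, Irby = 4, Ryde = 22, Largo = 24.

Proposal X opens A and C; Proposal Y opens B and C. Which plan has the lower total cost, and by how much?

Proposal X is cheaper by 24.

Proposal X: {A, C}: Dover→C 9·18=162, Kent→C 3·14=42, Galt→A 14·20=280, Irby→C 11·4=44, Ryde→A 2·22=44, Largo→A 12·24=288. Service 860; fixed 1126; total 1986.
Proposal Y: {B, C}: Dover→B 4·18=72, Kent→C 3·14=42, Galt→B 6·20=120, Irby→C 11·4=44, Ryde→B 6·22=132, Largo→B 11·24=264. Service 674; fixed 1336; total 2010.
Difference: |1986 − 2010| = 24.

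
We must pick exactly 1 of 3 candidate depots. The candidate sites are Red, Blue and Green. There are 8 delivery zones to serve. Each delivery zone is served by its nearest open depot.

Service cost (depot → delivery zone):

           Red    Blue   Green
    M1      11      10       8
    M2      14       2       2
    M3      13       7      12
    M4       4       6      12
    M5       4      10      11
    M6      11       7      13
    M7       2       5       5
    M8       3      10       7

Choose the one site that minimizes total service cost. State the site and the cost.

Choose Blue only; total service cost 57.

With exactly 1 open, each delivery zone uses its cheapest among the chosen.
{Blue}: M1→Blue 10, M2→Blue 2, M3→Blue 7, M4→Blue 6, M5→Blue 10, M6→Blue 7, M7→Blue 5, M8→Blue 10. Service cost 57.
{Red}: service cost 62
{Green}: service cost 70
Among all 3 size-1 choices, {Blue} is lowest.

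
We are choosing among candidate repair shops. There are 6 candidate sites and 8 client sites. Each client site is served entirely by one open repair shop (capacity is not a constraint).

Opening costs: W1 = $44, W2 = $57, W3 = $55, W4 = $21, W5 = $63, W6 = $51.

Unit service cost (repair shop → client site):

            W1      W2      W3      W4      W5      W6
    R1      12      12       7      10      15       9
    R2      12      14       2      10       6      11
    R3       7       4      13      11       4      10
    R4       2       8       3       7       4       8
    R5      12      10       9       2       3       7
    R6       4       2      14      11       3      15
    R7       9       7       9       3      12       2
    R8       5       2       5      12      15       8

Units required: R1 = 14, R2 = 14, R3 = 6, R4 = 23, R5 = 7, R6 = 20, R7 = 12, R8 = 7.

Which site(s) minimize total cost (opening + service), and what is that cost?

For any fixed open set, each client site goes to its cheapest open site; total = fixed + service.
{W2, W3, W4}: R1→W3 7·14=98, R2→W3 2·14=28, R3→W2 4·6=24, R4→W3 3·23=69, R5→W4 2·7=14, R6→W2 2·20=40, R7→W4 3·12=36, R8→W2 2·7=14. Service 323; fixed 133; total 456.
{W1, W2, W3, W4}: service 300 + fixed 177 = 477
{W2, W3, W4, W6}: service 311 + fixed 184 = 495
{W1, W2, W3, W4, W5, W6}: service 288 + fixed 291 = 579
No other subset beats 456.

Open W2, W3 and W4; minimum total cost 456.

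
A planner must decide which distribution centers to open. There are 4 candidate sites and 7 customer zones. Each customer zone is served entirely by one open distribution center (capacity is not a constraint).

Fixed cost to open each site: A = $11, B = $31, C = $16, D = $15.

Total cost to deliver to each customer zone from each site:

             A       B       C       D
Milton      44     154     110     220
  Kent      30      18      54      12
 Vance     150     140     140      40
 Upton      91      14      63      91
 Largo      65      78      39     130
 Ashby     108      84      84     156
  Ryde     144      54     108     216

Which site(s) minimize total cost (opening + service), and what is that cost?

For any fixed open set, each customer zone goes to its cheapest open site; total = fixed + service.
{A, B, C, D}: Milton→A 44, Kent→D 12, Vance→D 40, Upton→B 14, Largo→C 39, Ashby→B 84, Ryde→B 54. Service 287; fixed 73; total 360.
{A, B, D}: service 313 + fixed 57 = 370
{B, C, D}: service 353 + fixed 62 = 415
{A}: service 632 + fixed 11 = 643
No other subset beats 360.

Open A, B, C and D; minimum total cost 360.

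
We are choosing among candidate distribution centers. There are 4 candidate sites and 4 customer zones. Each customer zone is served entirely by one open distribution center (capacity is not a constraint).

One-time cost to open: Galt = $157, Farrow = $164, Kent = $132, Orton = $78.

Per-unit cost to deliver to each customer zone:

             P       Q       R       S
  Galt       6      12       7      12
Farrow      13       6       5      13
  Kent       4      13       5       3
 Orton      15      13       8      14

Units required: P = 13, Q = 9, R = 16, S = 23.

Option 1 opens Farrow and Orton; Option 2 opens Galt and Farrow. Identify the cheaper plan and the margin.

Option 1: {Farrow, Orton}: P→Farrow 13·13=169, Q→Farrow 6·9=54, R→Farrow 5·16=80, S→Farrow 13·23=299. Service 602; fixed 242; total 844.
Option 2: {Galt, Farrow}: P→Galt 6·13=78, Q→Farrow 6·9=54, R→Farrow 5·16=80, S→Galt 12·23=276. Service 488; fixed 321; total 809.
Difference: |844 − 809| = 35.

Option 2 is cheaper by 35.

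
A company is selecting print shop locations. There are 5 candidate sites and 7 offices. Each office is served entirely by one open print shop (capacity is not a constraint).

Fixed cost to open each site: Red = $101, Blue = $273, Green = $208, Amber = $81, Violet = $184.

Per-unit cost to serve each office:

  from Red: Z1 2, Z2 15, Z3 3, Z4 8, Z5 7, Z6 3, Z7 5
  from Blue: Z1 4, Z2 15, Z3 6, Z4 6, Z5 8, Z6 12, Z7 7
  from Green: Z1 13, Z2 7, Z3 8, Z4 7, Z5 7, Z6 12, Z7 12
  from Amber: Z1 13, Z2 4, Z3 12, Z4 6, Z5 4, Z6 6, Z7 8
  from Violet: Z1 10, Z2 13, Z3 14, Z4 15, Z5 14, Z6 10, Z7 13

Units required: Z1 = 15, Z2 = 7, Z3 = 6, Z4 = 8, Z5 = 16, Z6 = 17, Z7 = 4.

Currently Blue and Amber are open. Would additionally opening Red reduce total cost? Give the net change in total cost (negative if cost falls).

Yes — net change −6 (cost falls by 6).

Current service cost with {Blue, Amber}: 366.
Adding Red: each office re-picks its cheapest; new service cost 259, saving 107.
Extra fixed cost: 101. Net change = 101 − 107 = -6.
(Totals: 720 → 714.)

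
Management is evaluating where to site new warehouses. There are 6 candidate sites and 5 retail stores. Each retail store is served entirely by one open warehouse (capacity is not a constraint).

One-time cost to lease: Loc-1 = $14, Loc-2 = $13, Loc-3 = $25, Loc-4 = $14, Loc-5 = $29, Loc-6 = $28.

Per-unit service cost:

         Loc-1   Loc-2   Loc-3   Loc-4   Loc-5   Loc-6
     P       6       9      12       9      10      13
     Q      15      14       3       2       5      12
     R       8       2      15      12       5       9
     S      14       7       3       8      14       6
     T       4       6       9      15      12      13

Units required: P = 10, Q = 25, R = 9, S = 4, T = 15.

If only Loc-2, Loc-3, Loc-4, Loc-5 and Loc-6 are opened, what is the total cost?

Total cost: 369

Each retail store is assigned to its cheapest site among the open ones.
{Loc-2, Loc-3, Loc-4, Loc-5, Loc-6}: P→Loc-2 9·10=90, Q→Loc-4 2·25=50, R→Loc-2 2·9=18, S→Loc-3 3·4=12, T→Loc-2 6·15=90. Service 260; fixed 109; total 369.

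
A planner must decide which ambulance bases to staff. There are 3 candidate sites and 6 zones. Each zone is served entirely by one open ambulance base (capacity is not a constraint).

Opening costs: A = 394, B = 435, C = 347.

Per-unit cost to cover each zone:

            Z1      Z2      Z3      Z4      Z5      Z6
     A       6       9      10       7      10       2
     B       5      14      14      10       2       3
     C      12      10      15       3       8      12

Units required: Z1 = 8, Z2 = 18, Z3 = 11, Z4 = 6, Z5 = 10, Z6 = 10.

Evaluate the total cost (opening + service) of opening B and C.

Each zone is assigned to its cheapest site among the open ones.
{B, C}: Z1→B 5·8=40, Z2→C 10·18=180, Z3→B 14·11=154, Z4→C 3·6=18, Z5→B 2·10=20, Z6→B 3·10=30. Service 442; fixed 782; total 1224.

Total cost: 1224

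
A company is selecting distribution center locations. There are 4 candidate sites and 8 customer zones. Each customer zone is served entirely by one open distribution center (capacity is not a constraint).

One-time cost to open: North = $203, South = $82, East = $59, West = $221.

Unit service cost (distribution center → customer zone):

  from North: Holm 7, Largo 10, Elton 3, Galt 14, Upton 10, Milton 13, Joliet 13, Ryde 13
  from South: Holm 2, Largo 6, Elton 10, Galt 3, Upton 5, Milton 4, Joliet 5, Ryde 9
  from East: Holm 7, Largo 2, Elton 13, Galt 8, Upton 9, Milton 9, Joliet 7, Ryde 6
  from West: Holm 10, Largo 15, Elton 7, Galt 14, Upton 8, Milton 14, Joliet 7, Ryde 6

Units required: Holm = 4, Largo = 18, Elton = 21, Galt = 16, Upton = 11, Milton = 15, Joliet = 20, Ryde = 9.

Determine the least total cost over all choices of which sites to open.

For any fixed open set, each customer zone goes to its cheapest open site; total = fixed + service.
{South, East}: Holm→South 2·4=8, Largo→East 2·18=36, Elton→South 10·21=210, Galt→South 3·16=48, Upton→South 5·11=55, Milton→South 4·15=60, Joliet→South 5·20=100, Ryde→East 6·9=54. Service 571; fixed 141; total 712.
{South}: service 670 + fixed 82 = 752
{North, South, East}: service 424 + fixed 344 = 768
{North, South, East, West}: Holm→South 2·4=8, Largo→East 2·18=36, Elton→North 3·21=63, Galt→South 3·16=48, Upton→South 5·11=55, Milton→South 4·15=60, Joliet→South 5·20=100, Ryde→East 6·9=54. Service 424; fixed 565; total 989.
No other subset beats 712.

Minimum total cost: 712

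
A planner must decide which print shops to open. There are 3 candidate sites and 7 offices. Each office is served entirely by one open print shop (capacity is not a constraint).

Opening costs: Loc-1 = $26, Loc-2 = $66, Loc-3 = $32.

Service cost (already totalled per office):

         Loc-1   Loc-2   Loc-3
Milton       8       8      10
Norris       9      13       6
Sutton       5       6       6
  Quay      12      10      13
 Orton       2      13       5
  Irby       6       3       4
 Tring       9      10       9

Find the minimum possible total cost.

Minimum total cost: 77

For any fixed open set, each office goes to its cheapest open site; total = fixed + service.
{Loc-1}: Milton→Loc-1 8, Norris→Loc-1 9, Sutton→Loc-1 5, Quay→Loc-1 12, Orton→Loc-1 2, Irby→Loc-1 6, Tring→Loc-1 9. Service 51; fixed 26; total 77.
{Loc-3}: service 53 + fixed 32 = 85
{Loc-1, Loc-3}: service 46 + fixed 58 = 104
{Loc-1, Loc-2, Loc-3}: service 43 + fixed 124 = 167
(All 7 nonempty subsets were checked; Loc-1 only is lowest.)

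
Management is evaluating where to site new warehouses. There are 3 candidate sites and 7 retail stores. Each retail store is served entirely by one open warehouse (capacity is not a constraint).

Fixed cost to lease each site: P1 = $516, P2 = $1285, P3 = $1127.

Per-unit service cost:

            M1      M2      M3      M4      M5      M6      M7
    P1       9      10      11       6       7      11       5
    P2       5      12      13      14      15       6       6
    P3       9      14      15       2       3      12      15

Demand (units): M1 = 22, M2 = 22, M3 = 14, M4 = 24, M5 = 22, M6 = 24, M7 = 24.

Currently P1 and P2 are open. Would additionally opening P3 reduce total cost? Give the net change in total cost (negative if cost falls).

No — net change +943 (cost rises by 943).

Current service cost with {P1, P2}: 1046.
Adding P3: each retail store re-picks its cheapest; new service cost 862, saving 184.
Extra fixed cost: 1127. Net change = 1127 − 184 = 943.
(Totals: 2847 → 3790.)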